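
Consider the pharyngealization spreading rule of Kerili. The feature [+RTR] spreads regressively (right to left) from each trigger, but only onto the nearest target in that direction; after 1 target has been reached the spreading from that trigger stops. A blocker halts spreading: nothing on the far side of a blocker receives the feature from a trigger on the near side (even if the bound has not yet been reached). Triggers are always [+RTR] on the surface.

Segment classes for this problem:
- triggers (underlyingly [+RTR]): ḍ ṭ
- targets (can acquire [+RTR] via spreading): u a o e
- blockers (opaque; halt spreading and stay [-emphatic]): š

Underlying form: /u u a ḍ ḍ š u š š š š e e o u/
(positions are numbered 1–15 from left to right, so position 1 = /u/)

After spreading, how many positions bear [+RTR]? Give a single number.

From /ḍ/ at 4 leftward: 3 /a/ → [+RTR]; bound reached.
From /ḍ/ at 5 leftward: 4 /ḍ/ is itself a trigger — this domain ends here.
Targets with no active source: positions 1 2 7 12 13 14 15 stay [-emphatic].
[+RTR] positions on the surface: 3 4 5.

3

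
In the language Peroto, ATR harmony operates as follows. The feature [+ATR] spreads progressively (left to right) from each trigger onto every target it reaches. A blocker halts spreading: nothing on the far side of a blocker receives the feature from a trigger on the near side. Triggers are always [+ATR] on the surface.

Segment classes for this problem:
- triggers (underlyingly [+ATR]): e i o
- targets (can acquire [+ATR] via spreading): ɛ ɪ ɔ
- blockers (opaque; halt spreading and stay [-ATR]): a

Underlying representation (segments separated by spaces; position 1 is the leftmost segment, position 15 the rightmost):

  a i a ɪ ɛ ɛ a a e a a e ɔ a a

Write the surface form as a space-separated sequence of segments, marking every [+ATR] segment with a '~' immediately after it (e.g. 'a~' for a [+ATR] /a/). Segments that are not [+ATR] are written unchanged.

From /i/ at 2 rightward: 3 /a/ blocks.
From /e/ at 9 rightward: 10 /a/ blocks.
From /e/ at 12 rightward: 13 /ɔ/ → [+ATR]; 14 /a/ blocks.
Targets with no active source: positions 4 5 6 stay [-ATR].
[+ATR] positions on the surface: 2 9 12 13.

a i~ a ɪ ɛ ɛ a a e~ a a e~ ɔ~ a a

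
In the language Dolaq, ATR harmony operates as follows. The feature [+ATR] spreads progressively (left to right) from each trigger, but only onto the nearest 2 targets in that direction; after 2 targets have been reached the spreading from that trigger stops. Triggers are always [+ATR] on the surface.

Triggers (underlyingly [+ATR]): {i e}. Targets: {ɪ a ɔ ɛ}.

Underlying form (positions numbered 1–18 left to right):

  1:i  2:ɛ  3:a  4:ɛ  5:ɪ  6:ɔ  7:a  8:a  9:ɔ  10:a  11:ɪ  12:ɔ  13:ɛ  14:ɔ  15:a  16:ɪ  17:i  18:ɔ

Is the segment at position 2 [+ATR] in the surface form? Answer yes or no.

From /i/ at 1 rightward: 2 /ɛ/ → [+ATR]; 3 /a/ → [+ATR]; bound reached.
From /i/ at 17 rightward: 18 /ɔ/ → [+ATR]; word edge.
Targets with no active source: positions 4 5 6 7 8 9 10 11 12 13 14 15 16 stay [-ATR].
[+ATR] positions on the surface: 1 2 3 17 18.

yes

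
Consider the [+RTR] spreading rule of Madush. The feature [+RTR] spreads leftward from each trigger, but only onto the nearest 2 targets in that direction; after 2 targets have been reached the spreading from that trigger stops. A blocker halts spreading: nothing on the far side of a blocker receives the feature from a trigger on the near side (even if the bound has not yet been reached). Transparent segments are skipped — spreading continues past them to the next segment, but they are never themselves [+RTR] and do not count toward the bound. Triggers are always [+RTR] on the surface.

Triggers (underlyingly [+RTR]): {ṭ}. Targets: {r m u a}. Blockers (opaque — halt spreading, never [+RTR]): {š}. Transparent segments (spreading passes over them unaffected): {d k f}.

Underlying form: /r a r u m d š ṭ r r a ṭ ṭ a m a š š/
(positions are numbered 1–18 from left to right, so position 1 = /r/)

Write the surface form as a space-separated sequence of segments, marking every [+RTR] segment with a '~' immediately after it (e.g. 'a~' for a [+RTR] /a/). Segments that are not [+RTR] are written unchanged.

r a r u m d š ṭ~ r r~ a~ ṭ~ ṭ~ a m a š š

From /ṭ/ at 8 leftward: 7 /š/ blocks.
From /ṭ/ at 12 leftward: 11 /a/ → [+RTR]; 10 /r/ → [+RTR]; bound reached.
From /ṭ/ at 13 leftward: 12 /ṭ/ is itself a trigger — this domain ends here.
Targets with no active source: positions 1 2 3 4 5 9 14 15 16 stay [-emphatic].
[+RTR] positions on the surface: 8 10 11 12 13.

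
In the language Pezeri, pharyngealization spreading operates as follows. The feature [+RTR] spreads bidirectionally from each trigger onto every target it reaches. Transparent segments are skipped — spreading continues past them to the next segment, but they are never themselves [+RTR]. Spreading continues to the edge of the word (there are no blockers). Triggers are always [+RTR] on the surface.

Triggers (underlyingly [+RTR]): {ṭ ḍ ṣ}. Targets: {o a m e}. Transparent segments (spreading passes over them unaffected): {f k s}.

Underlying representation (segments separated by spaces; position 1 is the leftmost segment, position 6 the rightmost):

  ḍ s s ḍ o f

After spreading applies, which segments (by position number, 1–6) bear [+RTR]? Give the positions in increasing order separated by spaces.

1 4 5

From /ḍ/ at 1 rightward: 2 /s/ transparent; 3 /s/ transparent; 4 /ḍ/ is itself a trigger — this domain ends here.
From /ḍ/ at 1 leftward: word edge.
From /ḍ/ at 4 rightward: 5 /o/ → [+RTR]; 6 /f/ transparent; word edge.
From /ḍ/ at 4 leftward: 3 /s/ transparent; 2 /s/ transparent; 1 /ḍ/ is itself a trigger — this domain ends here.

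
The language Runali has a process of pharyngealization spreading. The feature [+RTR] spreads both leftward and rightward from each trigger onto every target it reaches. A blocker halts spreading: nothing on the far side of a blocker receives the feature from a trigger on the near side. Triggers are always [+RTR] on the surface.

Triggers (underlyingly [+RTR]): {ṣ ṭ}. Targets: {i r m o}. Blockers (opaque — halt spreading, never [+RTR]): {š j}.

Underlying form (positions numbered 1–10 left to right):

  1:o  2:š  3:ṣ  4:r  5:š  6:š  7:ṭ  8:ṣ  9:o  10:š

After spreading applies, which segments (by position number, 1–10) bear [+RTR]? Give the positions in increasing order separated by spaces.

3 4 7 8 9

From /ṣ/ at 3 rightward: 4 /r/ → [+RTR]; 5 /š/ blocks.
From /ṣ/ at 3 leftward: 2 /š/ blocks.
From /ṭ/ at 7 rightward: 8 /ṣ/ is itself a trigger — this domain ends here.
From /ṭ/ at 7 leftward: 6 /š/ blocks.
From /ṣ/ at 8 rightward: 9 /o/ → [+RTR]; 10 /š/ blocks.
From /ṣ/ at 8 leftward: 7 /ṭ/ is itself a trigger — this domain ends here.
Target with no active source: position 1 stays [-emphatic].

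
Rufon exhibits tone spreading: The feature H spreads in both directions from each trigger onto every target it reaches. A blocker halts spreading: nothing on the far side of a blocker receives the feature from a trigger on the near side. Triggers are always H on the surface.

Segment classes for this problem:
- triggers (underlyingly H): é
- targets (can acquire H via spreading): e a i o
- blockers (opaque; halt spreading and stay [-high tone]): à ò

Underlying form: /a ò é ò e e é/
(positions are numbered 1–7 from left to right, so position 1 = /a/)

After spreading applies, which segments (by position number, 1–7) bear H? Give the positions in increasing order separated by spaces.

From /é/ at 3 rightward: 4 /ò/ blocks.
From /é/ at 3 leftward: 2 /ò/ blocks.
From /é/ at 7 rightward: word edge.
From /é/ at 7 leftward: 6 /e/ → H; 5 /e/ → H; 4 /ò/ blocks.
Target with no active source: position 1 stays [-high tone].

3 5 6 7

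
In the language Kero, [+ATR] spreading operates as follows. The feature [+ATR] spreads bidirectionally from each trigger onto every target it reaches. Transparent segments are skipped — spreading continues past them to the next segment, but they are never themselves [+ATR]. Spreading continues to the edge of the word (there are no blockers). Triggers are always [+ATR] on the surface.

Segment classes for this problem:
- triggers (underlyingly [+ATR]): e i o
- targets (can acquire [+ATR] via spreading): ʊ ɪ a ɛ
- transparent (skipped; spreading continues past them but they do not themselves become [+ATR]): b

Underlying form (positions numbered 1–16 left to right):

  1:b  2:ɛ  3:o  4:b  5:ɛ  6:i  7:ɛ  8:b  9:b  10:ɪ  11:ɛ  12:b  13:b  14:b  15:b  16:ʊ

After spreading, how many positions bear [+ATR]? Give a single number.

8

From /o/ at 3 rightward: 4 /b/ transparent; 5 /ɛ/ → [+ATR]; 6 /i/ is itself a trigger — this domain ends here.
From /o/ at 3 leftward: 2 /ɛ/ → [+ATR]; 1 /b/ transparent; word edge.
From /i/ at 6 rightward: 7 /ɛ/ → [+ATR]; 8 /b/ transparent; 9 /b/ transparent; 10 /ɪ/ → [+ATR]; 11 /ɛ/ → [+ATR]; 12 /b/ transparent; 13 /b/ transparent; 14 /b/ transparent; 15 /b/ transparent; 16 /ʊ/ → [+ATR]; word edge.
From /i/ at 6 leftward: 5 /ɛ/ → [+ATR]; 4 /b/ transparent; 3 /o/ is itself a trigger — this domain ends here.
[+ATR] positions on the surface: 2 3 5 6 7 10 11 16.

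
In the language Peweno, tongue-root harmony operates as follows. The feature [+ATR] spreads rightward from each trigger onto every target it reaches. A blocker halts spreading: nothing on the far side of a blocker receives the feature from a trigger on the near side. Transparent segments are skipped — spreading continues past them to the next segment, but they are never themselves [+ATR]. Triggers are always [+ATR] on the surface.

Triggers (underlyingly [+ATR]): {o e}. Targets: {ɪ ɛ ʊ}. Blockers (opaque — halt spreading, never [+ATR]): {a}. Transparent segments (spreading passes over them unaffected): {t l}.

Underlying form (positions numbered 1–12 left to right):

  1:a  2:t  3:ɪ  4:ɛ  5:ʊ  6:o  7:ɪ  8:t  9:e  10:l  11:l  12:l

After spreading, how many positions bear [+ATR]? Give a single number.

3

From /o/ at 6 rightward: 7 /ɪ/ → [+ATR]; 8 /t/ transparent; 9 /e/ is itself a trigger — this domain ends here.
From /e/ at 9 rightward: 10 /l/ transparent; 11 /l/ transparent; 12 /l/ transparent; word edge.
Targets with no active source: positions 3 4 5 stay [-ATR].
[+ATR] positions on the surface: 6 7 9.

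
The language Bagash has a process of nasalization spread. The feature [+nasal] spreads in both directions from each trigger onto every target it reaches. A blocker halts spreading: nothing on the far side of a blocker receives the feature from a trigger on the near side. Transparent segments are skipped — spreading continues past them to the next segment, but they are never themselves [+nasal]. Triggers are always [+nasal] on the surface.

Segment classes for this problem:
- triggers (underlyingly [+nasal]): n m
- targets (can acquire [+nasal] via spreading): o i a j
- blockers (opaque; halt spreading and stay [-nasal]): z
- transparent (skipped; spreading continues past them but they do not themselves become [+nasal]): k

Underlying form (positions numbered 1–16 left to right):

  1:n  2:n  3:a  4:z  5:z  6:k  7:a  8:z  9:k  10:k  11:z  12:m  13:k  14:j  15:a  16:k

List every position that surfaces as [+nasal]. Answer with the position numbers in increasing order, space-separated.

1 2 3 12 14 15

From /n/ at 1 rightward: 2 /n/ is itself a trigger — this domain ends here.
From /n/ at 1 leftward: word edge.
From /n/ at 2 rightward: 3 /a/ → [+nasal]; 4 /z/ blocks.
From /n/ at 2 leftward: 1 /n/ is itself a trigger — this domain ends here.
From /m/ at 12 rightward: 13 /k/ transparent; 14 /j/ → [+nasal]; 15 /a/ → [+nasal]; 16 /k/ transparent; word edge.
From /m/ at 12 leftward: 11 /z/ blocks.
Target with no active source: position 7 stays [-nasal].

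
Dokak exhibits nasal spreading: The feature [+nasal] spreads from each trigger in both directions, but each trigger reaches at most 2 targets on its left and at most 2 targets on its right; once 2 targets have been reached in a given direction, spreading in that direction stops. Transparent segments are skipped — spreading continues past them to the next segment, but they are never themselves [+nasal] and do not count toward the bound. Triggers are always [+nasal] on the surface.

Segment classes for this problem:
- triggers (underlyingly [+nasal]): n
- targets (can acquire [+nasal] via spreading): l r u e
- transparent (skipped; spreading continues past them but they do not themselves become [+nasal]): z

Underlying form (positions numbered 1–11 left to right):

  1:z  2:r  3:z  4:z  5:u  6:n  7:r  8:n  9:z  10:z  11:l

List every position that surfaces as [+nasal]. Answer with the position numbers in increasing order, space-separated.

2 5 6 7 8 11

From /n/ at 6 rightward: 7 /r/ → [+nasal]; 8 /n/ is itself a trigger — this domain ends here.
From /n/ at 6 leftward: 5 /u/ → [+nasal]; 4 /z/ transparent; 3 /z/ transparent; 2 /r/ → [+nasal]; bound reached.
From /n/ at 8 rightward: 9 /z/ transparent; 10 /z/ transparent; 11 /l/ → [+nasal]; word edge.
From /n/ at 8 leftward: 7 /r/ → [+nasal]; 6 /n/ is itself a trigger — this domain ends here.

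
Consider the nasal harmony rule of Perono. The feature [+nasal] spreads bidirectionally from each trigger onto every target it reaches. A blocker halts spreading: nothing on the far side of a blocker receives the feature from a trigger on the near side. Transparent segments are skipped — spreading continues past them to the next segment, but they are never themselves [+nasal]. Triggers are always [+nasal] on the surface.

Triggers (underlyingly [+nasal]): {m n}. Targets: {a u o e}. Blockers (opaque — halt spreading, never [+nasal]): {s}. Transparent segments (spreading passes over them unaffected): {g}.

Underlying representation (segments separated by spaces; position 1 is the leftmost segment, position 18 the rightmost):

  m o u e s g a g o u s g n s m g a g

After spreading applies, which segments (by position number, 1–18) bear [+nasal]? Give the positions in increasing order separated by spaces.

1 2 3 4 13 15 17

From /m/ at 1 rightward: 2 /o/ → [+nasal]; 3 /u/ → [+nasal]; 4 /e/ → [+nasal]; 5 /s/ blocks.
From /m/ at 1 leftward: word edge.
From /n/ at 13 rightward: 14 /s/ blocks.
From /n/ at 13 leftward: 12 /g/ transparent; 11 /s/ blocks.
From /m/ at 15 rightward: 16 /g/ transparent; 17 /a/ → [+nasal]; 18 /g/ transparent; word edge.
From /m/ at 15 leftward: 14 /s/ blocks.
Targets with no active source: positions 7 9 10 stay [-nasal].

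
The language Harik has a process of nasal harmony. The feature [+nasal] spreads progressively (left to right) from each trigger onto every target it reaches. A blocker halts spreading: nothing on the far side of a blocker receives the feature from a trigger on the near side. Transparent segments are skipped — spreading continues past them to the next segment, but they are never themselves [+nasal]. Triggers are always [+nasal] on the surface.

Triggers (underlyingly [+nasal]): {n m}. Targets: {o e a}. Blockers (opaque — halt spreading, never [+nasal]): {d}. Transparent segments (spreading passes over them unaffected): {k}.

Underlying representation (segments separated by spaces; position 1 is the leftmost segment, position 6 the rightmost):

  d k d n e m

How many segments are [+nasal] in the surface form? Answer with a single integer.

3

From /n/ at 4 rightward: 5 /e/ → [+nasal]; 6 /m/ is itself a trigger — this domain ends here.
From /m/ at 6 rightward: word edge.
[+nasal] positions on the surface: 4 5 6.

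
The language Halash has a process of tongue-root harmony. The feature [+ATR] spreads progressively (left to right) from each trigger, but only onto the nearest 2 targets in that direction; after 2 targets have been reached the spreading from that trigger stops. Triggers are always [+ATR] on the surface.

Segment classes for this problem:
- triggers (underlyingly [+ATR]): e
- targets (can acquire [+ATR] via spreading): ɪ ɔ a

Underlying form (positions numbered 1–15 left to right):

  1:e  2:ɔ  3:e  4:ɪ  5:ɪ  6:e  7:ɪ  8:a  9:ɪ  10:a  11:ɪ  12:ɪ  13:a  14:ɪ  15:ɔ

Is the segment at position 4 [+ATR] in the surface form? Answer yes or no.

From /e/ at 1 rightward: 2 /ɔ/ → [+ATR]; 3 /e/ is itself a trigger — this domain ends here.
From /e/ at 3 rightward: 4 /ɪ/ → [+ATR]; 5 /ɪ/ → [+ATR]; bound reached.
From /e/ at 6 rightward: 7 /ɪ/ → [+ATR]; 8 /a/ → [+ATR]; bound reached.
Targets with no active source: positions 9 10 11 12 13 14 15 stay [-ATR].
[+ATR] positions on the surface: 1 2 3 4 5 6 7 8.

yes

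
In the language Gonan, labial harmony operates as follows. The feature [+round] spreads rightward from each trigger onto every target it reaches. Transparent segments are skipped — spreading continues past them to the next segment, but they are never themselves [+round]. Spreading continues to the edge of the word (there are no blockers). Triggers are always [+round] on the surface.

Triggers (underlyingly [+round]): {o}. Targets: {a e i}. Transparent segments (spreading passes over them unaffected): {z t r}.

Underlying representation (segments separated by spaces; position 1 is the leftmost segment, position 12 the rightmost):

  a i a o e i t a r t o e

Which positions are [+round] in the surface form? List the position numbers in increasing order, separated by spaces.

4 5 6 8 11 12

From /o/ at 4 rightward: 5 /e/ → [+round]; 6 /i/ → [+round]; 7 /t/ transparent; 8 /a/ → [+round]; 9 /r/ transparent; 10 /t/ transparent; 11 /o/ is itself a trigger — this domain ends here.
From /o/ at 11 rightward: 12 /e/ → [+round]; word edge.
Targets with no active source: positions 1 2 3 stay [-round].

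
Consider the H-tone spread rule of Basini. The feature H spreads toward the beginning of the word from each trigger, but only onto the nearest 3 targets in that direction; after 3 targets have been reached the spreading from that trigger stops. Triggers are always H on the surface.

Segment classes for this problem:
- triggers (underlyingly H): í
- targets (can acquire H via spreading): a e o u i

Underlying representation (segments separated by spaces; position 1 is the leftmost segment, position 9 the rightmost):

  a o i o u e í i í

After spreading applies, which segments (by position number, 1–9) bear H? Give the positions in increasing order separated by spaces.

4 5 6 7 8 9

From /í/ at 7 leftward: 6 /e/ → H; 5 /u/ → H; 4 /o/ → H; bound reached.
From /í/ at 9 leftward: 8 /i/ → H; 7 /í/ is itself a trigger — this domain ends here.
Targets with no active source: positions 1 2 3 stay [-high tone].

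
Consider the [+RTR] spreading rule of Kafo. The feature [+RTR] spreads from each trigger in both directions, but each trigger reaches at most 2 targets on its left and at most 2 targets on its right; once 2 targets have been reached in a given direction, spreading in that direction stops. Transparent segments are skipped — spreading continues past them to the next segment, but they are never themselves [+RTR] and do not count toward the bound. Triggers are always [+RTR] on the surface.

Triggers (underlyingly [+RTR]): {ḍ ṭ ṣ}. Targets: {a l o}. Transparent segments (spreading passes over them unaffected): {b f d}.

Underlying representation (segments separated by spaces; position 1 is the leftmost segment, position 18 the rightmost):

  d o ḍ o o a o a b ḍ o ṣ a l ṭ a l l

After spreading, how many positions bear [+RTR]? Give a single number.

From /ḍ/ at 3 rightward: 4 /o/ → [+RTR]; 5 /o/ → [+RTR]; bound reached.
From /ḍ/ at 3 leftward: 2 /o/ → [+RTR]; 1 /d/ transparent; word edge.
From /ḍ/ at 10 rightward: 11 /o/ → [+RTR]; 12 /ṣ/ is itself a trigger — this domain ends here.
From /ḍ/ at 10 leftward: 9 /b/ transparent; 8 /a/ → [+RTR]; 7 /o/ → [+RTR]; bound reached.
From /ṣ/ at 12 rightward: 13 /a/ → [+RTR]; 14 /l/ → [+RTR]; bound reached.
From /ṣ/ at 12 leftward: 11 /o/ → [+RTR]; 10 /ḍ/ is itself a trigger — this domain ends here.
From /ṭ/ at 15 rightward: 16 /a/ → [+RTR]; 17 /l/ → [+RTR]; bound reached.
From /ṭ/ at 15 leftward: 14 /l/ → [+RTR]; 13 /a/ → [+RTR]; bound reached.
Targets with no active source: positions 6 18 stay [-emphatic].
[+RTR] positions on the surface: 2 3 4 5 7 8 10 11 12 13 14 15 16 17.

14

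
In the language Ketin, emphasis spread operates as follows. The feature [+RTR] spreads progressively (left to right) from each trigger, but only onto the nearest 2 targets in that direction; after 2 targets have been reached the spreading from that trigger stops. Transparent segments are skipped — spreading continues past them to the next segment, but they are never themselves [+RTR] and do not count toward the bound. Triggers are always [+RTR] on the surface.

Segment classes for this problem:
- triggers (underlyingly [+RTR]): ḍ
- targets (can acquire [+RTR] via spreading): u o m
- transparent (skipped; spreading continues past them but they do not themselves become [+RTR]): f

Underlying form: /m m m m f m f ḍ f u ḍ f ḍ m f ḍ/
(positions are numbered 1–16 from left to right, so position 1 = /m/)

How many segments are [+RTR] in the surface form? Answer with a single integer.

From /ḍ/ at 8 rightward: 9 /f/ transparent; 10 /u/ → [+RTR]; 11 /ḍ/ is itself a trigger — this domain ends here.
From /ḍ/ at 11 rightward: 12 /f/ transparent; 13 /ḍ/ is itself a trigger — this domain ends here.
From /ḍ/ at 13 rightward: 14 /m/ → [+RTR]; 15 /f/ transparent; 16 /ḍ/ is itself a trigger — this domain ends here.
From /ḍ/ at 16 rightward: word edge.
Targets with no active source: positions 1 2 3 4 6 stay [-emphatic].
[+RTR] positions on the surface: 8 10 11 13 14 16.

6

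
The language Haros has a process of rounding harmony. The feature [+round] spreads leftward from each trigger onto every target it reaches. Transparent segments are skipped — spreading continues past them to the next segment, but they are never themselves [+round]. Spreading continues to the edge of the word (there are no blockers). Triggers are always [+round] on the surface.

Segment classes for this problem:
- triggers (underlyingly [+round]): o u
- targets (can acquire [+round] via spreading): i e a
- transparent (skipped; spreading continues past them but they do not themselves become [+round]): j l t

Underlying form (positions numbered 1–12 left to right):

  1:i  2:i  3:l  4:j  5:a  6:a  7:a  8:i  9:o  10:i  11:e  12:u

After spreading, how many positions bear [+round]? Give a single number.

10

From /o/ at 9 leftward: 8 /i/ → [+round]; 7 /a/ → [+round]; 6 /a/ → [+round]; 5 /a/ → [+round]; 4 /j/ transparent; 3 /l/ transparent; 2 /i/ → [+round]; 1 /i/ → [+round]; word edge.
From /u/ at 12 leftward: 11 /e/ → [+round]; 10 /i/ → [+round]; 9 /o/ is itself a trigger — this domain ends here.
[+round] positions on the surface: 1 2 5 6 7 8 9 10 11 12.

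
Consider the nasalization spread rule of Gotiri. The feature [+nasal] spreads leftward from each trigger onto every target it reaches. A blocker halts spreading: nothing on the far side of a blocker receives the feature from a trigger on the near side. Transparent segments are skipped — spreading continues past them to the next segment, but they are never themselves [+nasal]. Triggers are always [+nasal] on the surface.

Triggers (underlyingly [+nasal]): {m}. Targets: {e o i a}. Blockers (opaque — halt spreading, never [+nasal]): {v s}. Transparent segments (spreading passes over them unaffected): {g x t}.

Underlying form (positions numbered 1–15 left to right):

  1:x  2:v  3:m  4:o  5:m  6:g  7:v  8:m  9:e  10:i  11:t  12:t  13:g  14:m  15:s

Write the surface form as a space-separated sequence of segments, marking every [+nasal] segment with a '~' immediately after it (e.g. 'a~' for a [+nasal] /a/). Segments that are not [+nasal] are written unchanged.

x v m~ o~ m~ g v m~ e~ i~ t t g m~ s

From /m/ at 3 leftward: 2 /v/ blocks.
From /m/ at 5 leftward: 4 /o/ → [+nasal]; 3 /m/ is itself a trigger — this domain ends here.
From /m/ at 8 leftward: 7 /v/ blocks.
From /m/ at 14 leftward: 13 /g/ transparent; 12 /t/ transparent; 11 /t/ transparent; 10 /i/ → [+nasal]; 9 /e/ → [+nasal]; 8 /m/ is itself a trigger — this domain ends here.
[+nasal] positions on the surface: 3 4 5 8 9 10 14.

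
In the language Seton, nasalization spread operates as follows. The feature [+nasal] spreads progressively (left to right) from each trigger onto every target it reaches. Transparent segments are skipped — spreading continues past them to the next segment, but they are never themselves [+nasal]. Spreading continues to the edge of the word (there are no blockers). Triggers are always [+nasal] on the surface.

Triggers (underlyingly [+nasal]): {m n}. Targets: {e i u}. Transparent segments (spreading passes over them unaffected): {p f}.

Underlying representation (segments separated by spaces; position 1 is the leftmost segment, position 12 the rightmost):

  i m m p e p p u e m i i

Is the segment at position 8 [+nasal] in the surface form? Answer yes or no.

yes

From /m/ at 2 rightward: 3 /m/ is itself a trigger — this domain ends here.
From /m/ at 3 rightward: 4 /p/ transparent; 5 /e/ → [+nasal]; 6 /p/ transparent; 7 /p/ transparent; 8 /u/ → [+nasal]; 9 /e/ → [+nasal]; 10 /m/ is itself a trigger — this domain ends here.
From /m/ at 10 rightward: 11 /i/ → [+nasal]; 12 /i/ → [+nasal]; word edge.
Target with no active source: position 1 stays [-nasal].
[+nasal] positions on the surface: 2 3 5 8 9 10 11 12.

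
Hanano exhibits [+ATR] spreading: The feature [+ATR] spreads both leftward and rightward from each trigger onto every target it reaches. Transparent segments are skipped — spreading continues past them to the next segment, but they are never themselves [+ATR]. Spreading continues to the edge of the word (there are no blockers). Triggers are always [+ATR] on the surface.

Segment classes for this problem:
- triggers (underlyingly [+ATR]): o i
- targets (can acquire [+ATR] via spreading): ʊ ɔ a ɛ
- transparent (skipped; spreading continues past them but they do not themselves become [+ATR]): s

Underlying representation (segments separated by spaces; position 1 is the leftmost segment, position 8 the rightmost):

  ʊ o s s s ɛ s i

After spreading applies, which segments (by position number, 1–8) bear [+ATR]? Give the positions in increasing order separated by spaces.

From /o/ at 2 rightward: 3 /s/ transparent; 4 /s/ transparent; 5 /s/ transparent; 6 /ɛ/ → [+ATR]; 7 /s/ transparent; 8 /i/ is itself a trigger — this domain ends here.
From /o/ at 2 leftward: 1 /ʊ/ → [+ATR]; word edge.
From /i/ at 8 rightward: word edge.
From /i/ at 8 leftward: 7 /s/ transparent; 6 /ɛ/ → [+ATR]; 5 /s/ transparent; 4 /s/ transparent; 3 /s/ transparent; 2 /o/ is itself a trigger — this domain ends here.

1 2 6 8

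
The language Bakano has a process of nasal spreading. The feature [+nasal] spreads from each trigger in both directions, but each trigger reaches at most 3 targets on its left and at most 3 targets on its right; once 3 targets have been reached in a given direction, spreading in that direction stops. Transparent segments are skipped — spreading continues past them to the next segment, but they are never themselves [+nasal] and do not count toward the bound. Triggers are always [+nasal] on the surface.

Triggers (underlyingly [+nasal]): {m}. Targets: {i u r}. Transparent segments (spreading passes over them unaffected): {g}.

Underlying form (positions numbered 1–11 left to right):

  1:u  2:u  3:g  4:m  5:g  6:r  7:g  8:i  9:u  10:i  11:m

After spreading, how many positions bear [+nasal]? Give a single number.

8

From /m/ at 4 rightward: 5 /g/ transparent; 6 /r/ → [+nasal]; 7 /g/ transparent; 8 /i/ → [+nasal]; 9 /u/ → [+nasal]; bound reached.
From /m/ at 4 leftward: 3 /g/ transparent; 2 /u/ → [+nasal]; 1 /u/ → [+nasal]; word edge.
From /m/ at 11 rightward: word edge.
From /m/ at 11 leftward: 10 /i/ → [+nasal]; 9 /u/ → [+nasal]; 8 /i/ → [+nasal]; bound reached.
[+nasal] positions on the surface: 1 2 4 6 8 9 10 11.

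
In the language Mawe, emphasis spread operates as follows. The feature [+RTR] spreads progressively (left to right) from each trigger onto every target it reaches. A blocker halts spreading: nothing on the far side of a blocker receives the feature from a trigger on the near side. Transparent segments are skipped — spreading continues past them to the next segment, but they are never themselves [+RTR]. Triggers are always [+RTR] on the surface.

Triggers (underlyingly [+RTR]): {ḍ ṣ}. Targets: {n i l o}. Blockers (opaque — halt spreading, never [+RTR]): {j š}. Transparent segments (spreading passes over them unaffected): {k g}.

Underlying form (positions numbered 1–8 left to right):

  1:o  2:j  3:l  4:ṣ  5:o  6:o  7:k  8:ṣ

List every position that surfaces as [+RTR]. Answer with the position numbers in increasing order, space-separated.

4 5 6 8

From /ṣ/ at 4 rightward: 5 /o/ → [+RTR]; 6 /o/ → [+RTR]; 7 /k/ transparent; 8 /ṣ/ is itself a trigger — this domain ends here.
From /ṣ/ at 8 rightward: word edge.
Targets with no active source: positions 1 3 stay [-emphatic].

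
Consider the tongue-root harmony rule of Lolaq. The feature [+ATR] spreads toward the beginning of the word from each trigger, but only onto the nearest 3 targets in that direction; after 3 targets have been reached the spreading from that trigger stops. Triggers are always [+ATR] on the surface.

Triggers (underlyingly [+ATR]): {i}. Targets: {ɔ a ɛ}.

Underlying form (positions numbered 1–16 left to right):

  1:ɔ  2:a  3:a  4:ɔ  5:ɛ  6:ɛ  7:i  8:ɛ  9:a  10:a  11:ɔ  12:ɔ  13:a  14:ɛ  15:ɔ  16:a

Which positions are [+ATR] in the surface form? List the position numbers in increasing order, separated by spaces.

From /i/ at 7 leftward: 6 /ɛ/ → [+ATR]; 5 /ɛ/ → [+ATR]; 4 /ɔ/ → [+ATR]; bound reached.
Targets with no active source: positions 1 2 3 8 9 10 11 12 13 14 15 16 stay [-ATR].

4 5 6 7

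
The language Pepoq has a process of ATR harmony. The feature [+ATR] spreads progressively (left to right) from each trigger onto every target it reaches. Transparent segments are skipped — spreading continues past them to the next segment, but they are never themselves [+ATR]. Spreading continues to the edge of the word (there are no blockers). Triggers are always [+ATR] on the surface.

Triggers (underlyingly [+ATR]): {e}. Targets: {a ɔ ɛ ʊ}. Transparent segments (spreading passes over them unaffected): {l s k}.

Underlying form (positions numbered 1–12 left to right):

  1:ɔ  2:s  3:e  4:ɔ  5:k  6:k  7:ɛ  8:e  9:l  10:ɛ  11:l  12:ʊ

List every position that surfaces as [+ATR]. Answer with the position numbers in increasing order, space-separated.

3 4 7 8 10 12

From /e/ at 3 rightward: 4 /ɔ/ → [+ATR]; 5 /k/ transparent; 6 /k/ transparent; 7 /ɛ/ → [+ATR]; 8 /e/ is itself a trigger — this domain ends here.
From /e/ at 8 rightward: 9 /l/ transparent; 10 /ɛ/ → [+ATR]; 11 /l/ transparent; 12 /ʊ/ → [+ATR]; word edge.
Target with no active source: position 1 stays [-ATR].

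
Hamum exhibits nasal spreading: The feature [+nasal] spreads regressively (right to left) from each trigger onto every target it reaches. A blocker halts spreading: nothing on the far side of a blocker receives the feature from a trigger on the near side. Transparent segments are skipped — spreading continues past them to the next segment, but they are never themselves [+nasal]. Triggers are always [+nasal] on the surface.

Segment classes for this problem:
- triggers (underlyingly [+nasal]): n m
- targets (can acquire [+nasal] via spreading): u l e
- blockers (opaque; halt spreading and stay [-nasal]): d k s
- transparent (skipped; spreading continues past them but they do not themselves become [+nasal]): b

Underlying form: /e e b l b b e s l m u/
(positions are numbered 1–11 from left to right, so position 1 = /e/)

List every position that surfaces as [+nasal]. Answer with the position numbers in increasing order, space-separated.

From /m/ at 10 leftward: 9 /l/ → [+nasal]; 8 /s/ blocks.
Targets with no active source: positions 1 2 4 7 11 stay [-nasal].

9 10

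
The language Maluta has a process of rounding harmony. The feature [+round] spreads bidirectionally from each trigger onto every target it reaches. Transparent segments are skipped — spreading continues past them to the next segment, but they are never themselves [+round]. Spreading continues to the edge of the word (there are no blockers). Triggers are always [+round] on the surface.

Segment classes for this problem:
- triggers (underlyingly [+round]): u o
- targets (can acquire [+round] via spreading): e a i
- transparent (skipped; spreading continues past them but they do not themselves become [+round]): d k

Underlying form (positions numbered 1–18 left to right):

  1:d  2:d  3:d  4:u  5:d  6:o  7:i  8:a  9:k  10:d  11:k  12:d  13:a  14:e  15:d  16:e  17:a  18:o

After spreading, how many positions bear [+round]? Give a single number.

From /u/ at 4 rightward: 5 /d/ transparent; 6 /o/ is itself a trigger — this domain ends here.
From /u/ at 4 leftward: 3 /d/ transparent; 2 /d/ transparent; 1 /d/ transparent; word edge.
From /o/ at 6 rightward: 7 /i/ → [+round]; 8 /a/ → [+round]; 9 /k/ transparent; 10 /d/ transparent; 11 /k/ transparent; 12 /d/ transparent; 13 /a/ → [+round]; 14 /e/ → [+round]; 15 /d/ transparent; 16 /e/ → [+round]; 17 /a/ → [+round]; 18 /o/ is itself a trigger — this domain ends here.
From /o/ at 6 leftward: 5 /d/ transparent; 4 /u/ is itself a trigger — this domain ends here.
From /o/ at 18 rightward: word edge.
From /o/ at 18 leftward: 17 /a/ → [+round]; 16 /e/ → [+round]; 15 /d/ transparent; 14 /e/ → [+round]; 13 /a/ → [+round]; 12 /d/ transparent; 11 /k/ transparent; 10 /d/ transparent; 9 /k/ transparent; 8 /a/ → [+round]; 7 /i/ → [+round]; 6 /o/ is itself a trigger — this domain ends here.
[+round] positions on the surface: 4 6 7 8 13 14 16 17 18.

9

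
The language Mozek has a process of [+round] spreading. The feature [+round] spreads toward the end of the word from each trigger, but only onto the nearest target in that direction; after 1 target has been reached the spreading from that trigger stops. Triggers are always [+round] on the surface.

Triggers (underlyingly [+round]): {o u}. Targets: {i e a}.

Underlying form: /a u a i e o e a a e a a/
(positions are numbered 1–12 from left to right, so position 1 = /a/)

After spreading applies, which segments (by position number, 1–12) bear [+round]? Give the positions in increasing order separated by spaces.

2 3 6 7

From /u/ at 2 rightward: 3 /a/ → [+round]; bound reached.
From /o/ at 6 rightward: 7 /e/ → [+round]; bound reached.
Targets with no active source: positions 1 4 5 8 9 10 11 12 stay [-round].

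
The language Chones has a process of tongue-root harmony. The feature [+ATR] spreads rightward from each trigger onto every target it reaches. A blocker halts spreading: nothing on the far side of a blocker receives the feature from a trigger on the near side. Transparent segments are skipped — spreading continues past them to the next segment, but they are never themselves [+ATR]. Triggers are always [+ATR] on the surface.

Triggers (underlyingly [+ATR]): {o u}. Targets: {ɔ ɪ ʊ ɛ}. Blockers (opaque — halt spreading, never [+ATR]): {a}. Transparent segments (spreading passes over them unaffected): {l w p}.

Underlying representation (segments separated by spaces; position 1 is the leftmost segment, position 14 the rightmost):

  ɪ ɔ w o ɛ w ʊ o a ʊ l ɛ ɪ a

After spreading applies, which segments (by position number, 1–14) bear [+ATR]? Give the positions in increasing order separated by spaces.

From /o/ at 4 rightward: 5 /ɛ/ → [+ATR]; 6 /w/ transparent; 7 /ʊ/ → [+ATR]; 8 /o/ is itself a trigger — this domain ends here.
From /o/ at 8 rightward: 9 /a/ blocks.
Targets with no active source: positions 1 2 10 12 13 stay [-ATR].

4 5 7 8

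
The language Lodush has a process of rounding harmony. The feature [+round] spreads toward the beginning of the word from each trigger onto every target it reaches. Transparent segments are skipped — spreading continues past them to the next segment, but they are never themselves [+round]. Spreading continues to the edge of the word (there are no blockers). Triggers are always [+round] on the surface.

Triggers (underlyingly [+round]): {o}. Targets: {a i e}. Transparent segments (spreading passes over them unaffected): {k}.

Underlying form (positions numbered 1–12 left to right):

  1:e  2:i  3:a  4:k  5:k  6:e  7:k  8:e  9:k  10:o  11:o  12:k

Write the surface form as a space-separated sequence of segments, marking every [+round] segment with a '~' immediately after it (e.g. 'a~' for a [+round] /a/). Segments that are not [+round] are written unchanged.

From /o/ at 10 leftward: 9 /k/ transparent; 8 /e/ → [+round]; 7 /k/ transparent; 6 /e/ → [+round]; 5 /k/ transparent; 4 /k/ transparent; 3 /a/ → [+round]; 2 /i/ → [+round]; 1 /e/ → [+round]; word edge.
From /o/ at 11 leftward: 10 /o/ is itself a trigger — this domain ends here.
[+round] positions on the surface: 1 2 3 6 8 10 11.

e~ i~ a~ k k e~ k e~ k o~ o~ k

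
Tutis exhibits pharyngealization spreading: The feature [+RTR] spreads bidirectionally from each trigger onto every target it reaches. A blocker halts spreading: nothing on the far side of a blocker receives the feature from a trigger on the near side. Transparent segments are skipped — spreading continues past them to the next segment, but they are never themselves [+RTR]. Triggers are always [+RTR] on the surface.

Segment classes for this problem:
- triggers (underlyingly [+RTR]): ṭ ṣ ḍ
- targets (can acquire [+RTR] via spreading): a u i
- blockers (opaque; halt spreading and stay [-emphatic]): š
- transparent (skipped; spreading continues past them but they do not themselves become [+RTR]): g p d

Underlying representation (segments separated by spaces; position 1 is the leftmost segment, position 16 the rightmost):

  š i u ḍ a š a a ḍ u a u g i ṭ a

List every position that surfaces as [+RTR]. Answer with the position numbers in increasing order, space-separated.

2 3 4 5 7 8 9 10 11 12 14 15 16

From /ḍ/ at 4 rightward: 5 /a/ → [+RTR]; 6 /š/ blocks.
From /ḍ/ at 4 leftward: 3 /u/ → [+RTR]; 2 /i/ → [+RTR]; 1 /š/ blocks.
From /ḍ/ at 9 rightward: 10 /u/ → [+RTR]; 11 /a/ → [+RTR]; 12 /u/ → [+RTR]; 13 /g/ transparent; 14 /i/ → [+RTR]; 15 /ṭ/ is itself a trigger — this domain ends here.
From /ḍ/ at 9 leftward: 8 /a/ → [+RTR]; 7 /a/ → [+RTR]; 6 /š/ blocks.
From /ṭ/ at 15 rightward: 16 /a/ → [+RTR]; word edge.
From /ṭ/ at 15 leftward: 14 /i/ → [+RTR]; 13 /g/ transparent; 12 /u/ → [+RTR]; 11 /a/ → [+RTR]; 10 /u/ → [+RTR]; 9 /ḍ/ is itself a trigger — this domain ends here.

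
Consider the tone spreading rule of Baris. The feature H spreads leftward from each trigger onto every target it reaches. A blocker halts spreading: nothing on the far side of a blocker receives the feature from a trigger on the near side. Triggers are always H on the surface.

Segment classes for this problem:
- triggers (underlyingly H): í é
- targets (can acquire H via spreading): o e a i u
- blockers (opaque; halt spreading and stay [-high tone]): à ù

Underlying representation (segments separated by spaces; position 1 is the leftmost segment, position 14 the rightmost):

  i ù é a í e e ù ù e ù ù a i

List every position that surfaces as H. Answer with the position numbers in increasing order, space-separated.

From /é/ at 3 leftward: 2 /ù/ blocks.
From /í/ at 5 leftward: 4 /a/ → H; 3 /é/ is itself a trigger — this domain ends here.
Targets with no active source: positions 1 6 7 10 13 14 stay [-high tone].

3 4 5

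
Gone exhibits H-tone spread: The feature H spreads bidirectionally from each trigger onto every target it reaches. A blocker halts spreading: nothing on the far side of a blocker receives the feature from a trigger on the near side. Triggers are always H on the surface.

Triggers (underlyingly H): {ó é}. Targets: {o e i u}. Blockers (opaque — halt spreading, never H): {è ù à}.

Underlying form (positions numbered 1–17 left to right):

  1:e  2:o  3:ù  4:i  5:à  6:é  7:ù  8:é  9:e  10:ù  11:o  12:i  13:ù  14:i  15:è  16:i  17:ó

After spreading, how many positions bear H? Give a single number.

5

From /é/ at 6 rightward: 7 /ù/ blocks.
From /é/ at 6 leftward: 5 /à/ blocks.
From /é/ at 8 rightward: 9 /e/ → H; 10 /ù/ blocks.
From /é/ at 8 leftward: 7 /ù/ blocks.
From /ó/ at 17 rightward: word edge.
From /ó/ at 17 leftward: 16 /i/ → H; 15 /è/ blocks.
Targets with no active source: positions 1 2 4 11 12 14 stay [-high tone].
H positions on the surface: 6 8 9 16 17.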